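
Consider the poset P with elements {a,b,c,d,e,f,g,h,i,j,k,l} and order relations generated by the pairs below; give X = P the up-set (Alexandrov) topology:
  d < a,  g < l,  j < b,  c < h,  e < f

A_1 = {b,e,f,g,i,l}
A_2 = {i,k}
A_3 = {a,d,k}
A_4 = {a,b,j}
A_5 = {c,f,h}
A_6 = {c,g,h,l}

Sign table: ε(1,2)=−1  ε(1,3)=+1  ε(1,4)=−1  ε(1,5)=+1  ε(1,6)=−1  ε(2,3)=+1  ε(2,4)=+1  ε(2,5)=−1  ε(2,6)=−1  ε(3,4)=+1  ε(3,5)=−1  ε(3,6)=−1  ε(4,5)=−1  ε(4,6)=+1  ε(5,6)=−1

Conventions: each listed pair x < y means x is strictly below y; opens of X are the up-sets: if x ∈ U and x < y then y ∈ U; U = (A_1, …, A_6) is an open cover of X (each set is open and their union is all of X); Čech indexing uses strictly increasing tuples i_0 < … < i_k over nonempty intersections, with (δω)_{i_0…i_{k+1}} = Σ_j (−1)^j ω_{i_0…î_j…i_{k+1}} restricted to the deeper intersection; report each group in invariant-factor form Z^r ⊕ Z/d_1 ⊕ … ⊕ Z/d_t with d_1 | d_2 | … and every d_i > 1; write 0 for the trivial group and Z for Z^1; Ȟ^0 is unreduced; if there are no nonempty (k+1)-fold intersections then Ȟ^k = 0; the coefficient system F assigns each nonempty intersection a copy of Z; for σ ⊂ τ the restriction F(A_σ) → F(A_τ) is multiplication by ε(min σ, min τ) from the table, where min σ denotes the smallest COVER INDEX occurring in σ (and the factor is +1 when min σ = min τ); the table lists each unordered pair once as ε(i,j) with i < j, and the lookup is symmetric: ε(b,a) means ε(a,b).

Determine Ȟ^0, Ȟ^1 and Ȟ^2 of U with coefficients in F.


nerve simplices:
  A12={i} A14={b} A15={f} A16={g,l} A23={k} A34={a} A56={c,h}
C dims 6,7; δ0: rk 5, SNF 1^5
degree 0: 6−5−0 = 1 → Ȟ^0 ≅ Z
degree 1: 7−0−5 = 2 → Ȟ^1 ≅ Z^2
degree 2: 0−0−0 = 0 → Ȟ^2 ≅ 0

Ȟ^0 = Z, Ȟ^1 = Z^2 and Ȟ^2 = 0


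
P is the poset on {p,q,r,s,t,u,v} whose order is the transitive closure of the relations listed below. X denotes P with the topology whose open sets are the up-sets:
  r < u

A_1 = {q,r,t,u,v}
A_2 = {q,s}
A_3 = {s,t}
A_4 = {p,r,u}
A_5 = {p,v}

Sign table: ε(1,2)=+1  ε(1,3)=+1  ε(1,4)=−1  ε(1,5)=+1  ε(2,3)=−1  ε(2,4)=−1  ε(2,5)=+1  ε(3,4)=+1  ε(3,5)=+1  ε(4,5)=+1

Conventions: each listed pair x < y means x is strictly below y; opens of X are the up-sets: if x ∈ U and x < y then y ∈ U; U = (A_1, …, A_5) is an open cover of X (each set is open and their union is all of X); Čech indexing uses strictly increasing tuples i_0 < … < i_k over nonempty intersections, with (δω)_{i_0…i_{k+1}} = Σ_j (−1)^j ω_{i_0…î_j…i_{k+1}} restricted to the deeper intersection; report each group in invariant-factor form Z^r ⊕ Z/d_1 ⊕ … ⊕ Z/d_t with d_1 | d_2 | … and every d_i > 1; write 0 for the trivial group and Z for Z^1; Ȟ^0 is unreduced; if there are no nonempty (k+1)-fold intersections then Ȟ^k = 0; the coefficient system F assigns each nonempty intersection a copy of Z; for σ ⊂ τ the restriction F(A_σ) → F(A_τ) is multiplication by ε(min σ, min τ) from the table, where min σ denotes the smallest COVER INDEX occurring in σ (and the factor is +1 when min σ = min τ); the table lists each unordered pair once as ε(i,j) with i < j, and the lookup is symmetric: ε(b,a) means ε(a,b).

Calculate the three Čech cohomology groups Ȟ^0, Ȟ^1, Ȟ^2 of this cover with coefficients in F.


Ȟ^0(U;F) ≅ 0; Ȟ^1(U;F) ≅ Z ⊕ Z/2; Ȟ^2(U;F) ≅ 0

cover nerve:
  A12={q} A13={t} A14={r,u} A15={v} A23={s} A45={p}
C dims 5,6; δ0: rk 5, SNF 1^4·2
Ȟ^0: (5−5)−0=0 ⇒ 0
Ȟ^1: (6−0)−5=1 plus torsion [2] ⇒ Z ⊕ Z/2
Ȟ^2: (0−0)−0=0 ⇒ 0


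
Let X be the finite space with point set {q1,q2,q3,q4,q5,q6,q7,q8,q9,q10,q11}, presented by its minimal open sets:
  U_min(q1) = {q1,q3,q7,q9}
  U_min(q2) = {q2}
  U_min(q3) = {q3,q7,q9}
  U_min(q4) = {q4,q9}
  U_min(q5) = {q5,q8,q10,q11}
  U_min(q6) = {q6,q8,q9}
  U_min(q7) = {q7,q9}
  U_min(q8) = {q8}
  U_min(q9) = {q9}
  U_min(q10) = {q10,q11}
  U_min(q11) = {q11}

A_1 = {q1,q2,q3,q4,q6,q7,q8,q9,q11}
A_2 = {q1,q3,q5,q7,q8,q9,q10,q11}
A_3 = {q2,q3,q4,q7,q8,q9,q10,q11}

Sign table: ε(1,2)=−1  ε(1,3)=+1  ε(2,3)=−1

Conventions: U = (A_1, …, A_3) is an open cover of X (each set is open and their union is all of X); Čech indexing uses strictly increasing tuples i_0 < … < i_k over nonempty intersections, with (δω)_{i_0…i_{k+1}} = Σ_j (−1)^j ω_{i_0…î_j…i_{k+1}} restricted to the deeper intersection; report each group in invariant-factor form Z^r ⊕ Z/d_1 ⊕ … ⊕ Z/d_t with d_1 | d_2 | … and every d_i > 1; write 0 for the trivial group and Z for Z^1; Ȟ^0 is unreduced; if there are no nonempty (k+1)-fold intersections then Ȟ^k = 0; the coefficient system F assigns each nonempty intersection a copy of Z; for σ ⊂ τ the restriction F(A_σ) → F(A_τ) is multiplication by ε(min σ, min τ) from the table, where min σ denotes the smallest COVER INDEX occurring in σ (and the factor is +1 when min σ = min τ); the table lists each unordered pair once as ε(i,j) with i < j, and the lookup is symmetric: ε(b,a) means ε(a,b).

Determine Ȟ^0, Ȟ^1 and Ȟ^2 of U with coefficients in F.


Ȟ^0 ≅ Z; Ȟ^1 ≅ 0; Ȟ^2 ≅ 0

nonempty overlaps:
  A12={q1,q3,q7,q8,q9,q11} A13={q2,q3,q4,q7,q8,q9,q11} A23={q3,q7,q8,q9,q10,q11}
  A123={q3,q7,q8,q9,q11}
C dims 3,3,1; δ0: rk 2, SNF 1^2; δ1: rk 1, SNF 1^1
degree 0: 3−2−0 = 1 → Ȟ^0 ≅ Z
degree 1: 3−1−2 = 0 → Ȟ^1 ≅ 0
degree 2: 1−0−1 = 0 → Ȟ^2 ≅ 0


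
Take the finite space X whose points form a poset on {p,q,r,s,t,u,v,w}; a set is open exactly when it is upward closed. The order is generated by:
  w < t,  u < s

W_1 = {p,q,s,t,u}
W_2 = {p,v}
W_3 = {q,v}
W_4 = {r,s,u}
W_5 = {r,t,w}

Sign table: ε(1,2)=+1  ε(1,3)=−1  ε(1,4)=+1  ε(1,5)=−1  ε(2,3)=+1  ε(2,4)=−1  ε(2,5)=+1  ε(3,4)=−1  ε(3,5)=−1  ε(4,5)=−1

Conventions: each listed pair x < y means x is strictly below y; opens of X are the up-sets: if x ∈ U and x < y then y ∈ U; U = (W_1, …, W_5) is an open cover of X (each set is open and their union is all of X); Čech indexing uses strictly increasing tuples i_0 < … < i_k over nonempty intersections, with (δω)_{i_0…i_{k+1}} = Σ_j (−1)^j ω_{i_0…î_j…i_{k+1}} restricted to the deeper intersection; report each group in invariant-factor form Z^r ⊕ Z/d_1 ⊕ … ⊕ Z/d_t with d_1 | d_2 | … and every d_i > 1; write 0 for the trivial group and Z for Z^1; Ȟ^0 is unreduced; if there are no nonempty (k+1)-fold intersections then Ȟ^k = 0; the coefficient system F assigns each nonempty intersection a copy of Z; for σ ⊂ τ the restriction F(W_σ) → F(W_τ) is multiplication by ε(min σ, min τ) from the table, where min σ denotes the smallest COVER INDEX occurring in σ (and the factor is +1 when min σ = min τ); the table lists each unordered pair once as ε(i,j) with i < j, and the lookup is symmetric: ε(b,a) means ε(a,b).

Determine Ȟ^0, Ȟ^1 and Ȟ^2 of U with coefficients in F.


Ȟ^0 ≅ 0, Ȟ^1 ≅ Z ⊕ Z/2, Ȟ^2 ≅ 0

nonempty overlaps:
  W12={p} W13={q} W14={s,u} W15={t} W23={v} W45={r}
C dims 5,6; δ0: rk 5, SNF 1^4·2
degree 0: 5−5−0 = 0 → Ȟ^0 ≅ 0
degree 1: 6−0−5 = 1 plus torsion [2] → Ȟ^1 ≅ Z ⊕ Z/2
degree 2: 0−0−0 = 0 → Ȟ^2 ≅ 0


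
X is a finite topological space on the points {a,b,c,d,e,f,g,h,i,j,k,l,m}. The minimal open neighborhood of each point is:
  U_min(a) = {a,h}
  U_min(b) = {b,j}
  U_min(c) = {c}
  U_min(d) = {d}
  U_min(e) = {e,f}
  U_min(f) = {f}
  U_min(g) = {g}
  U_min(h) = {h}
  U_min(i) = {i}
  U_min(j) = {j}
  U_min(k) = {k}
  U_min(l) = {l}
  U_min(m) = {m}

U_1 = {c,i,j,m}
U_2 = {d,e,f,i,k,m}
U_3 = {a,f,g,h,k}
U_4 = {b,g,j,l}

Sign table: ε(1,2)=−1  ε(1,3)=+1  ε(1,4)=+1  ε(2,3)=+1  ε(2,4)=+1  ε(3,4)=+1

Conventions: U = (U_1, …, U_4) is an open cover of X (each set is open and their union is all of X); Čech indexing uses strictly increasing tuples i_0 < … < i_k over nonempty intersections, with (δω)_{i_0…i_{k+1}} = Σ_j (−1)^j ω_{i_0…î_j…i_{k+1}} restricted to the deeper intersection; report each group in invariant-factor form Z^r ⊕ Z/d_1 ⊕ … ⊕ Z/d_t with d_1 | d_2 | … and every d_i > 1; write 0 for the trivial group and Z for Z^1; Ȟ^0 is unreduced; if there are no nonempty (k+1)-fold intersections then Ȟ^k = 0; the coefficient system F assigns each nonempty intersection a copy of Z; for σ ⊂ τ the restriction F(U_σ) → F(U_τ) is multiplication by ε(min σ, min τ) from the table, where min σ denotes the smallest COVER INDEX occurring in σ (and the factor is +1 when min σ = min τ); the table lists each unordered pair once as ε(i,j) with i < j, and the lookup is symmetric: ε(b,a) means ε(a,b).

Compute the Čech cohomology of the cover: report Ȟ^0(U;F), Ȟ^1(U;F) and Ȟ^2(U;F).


intersection data:
  U12={i,m} U14={j} U23={f,k} U34={g}
C dims 4,4; δ0: rk 4, SNF 1^3·2
Ȟ^0 = (4 − 4) − 0 = 0, so Ȟ^0 ≅ 0
Ȟ^1 = (4 − 0) − 4 = 0 plus torsion [2], so Ȟ^1 ≅ Z/2
Ȟ^2 = (0 − 0) − 0 = 0, so Ȟ^2 ≅ 0

Ȟ^0 = 0,  Ȟ^1 = Z/2,  Ȟ^2 = 0


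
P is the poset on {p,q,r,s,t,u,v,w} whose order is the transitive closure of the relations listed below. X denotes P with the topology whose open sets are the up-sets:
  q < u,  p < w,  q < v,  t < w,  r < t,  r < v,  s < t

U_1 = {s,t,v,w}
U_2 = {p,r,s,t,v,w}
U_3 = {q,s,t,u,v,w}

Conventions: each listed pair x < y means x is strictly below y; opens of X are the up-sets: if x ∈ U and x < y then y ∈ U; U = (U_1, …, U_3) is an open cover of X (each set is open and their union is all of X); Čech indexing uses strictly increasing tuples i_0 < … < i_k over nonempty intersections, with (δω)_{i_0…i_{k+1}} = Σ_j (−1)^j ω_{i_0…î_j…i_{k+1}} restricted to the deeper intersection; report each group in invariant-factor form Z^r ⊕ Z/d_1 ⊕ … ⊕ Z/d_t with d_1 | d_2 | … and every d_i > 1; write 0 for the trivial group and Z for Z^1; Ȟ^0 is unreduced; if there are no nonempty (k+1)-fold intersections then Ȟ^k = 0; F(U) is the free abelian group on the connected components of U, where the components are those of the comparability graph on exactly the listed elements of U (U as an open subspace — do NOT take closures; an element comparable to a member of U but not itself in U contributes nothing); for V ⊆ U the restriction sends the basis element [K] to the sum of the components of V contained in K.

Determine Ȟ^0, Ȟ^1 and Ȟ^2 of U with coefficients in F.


intersection data:
  U12={s,t,v,w} U13={s,t,v,w} U23={s,t,v,w}
  U123={s,t,v,w}
components per intersection:
  U1: {s,t,w} {v}
  U2: {p,r,s,t,v,w}
  U3: {q,u,v} {s,t,w}
  U12: {s,t,w} {v}
  U13: {s,t,w} {v}
  U23: {s,t,w} {v}
  U123: {s,t,w} {v}
C dims 5,6,2; δ0: rk 4, SNF 1^4; δ1: rk 2, SNF 1^2
Ȟ^0 = (5 − 4) − 0 = 1, so Ȟ^0 ≅ Z
Ȟ^1 = (6 − 2) − 4 = 0, so Ȟ^1 ≅ 0
Ȟ^2 = (2 − 0) − 2 = 0, so Ȟ^2 ≅ 0

Ȟ^0 = Z; Ȟ^1 = 0; Ȟ^2 = 0


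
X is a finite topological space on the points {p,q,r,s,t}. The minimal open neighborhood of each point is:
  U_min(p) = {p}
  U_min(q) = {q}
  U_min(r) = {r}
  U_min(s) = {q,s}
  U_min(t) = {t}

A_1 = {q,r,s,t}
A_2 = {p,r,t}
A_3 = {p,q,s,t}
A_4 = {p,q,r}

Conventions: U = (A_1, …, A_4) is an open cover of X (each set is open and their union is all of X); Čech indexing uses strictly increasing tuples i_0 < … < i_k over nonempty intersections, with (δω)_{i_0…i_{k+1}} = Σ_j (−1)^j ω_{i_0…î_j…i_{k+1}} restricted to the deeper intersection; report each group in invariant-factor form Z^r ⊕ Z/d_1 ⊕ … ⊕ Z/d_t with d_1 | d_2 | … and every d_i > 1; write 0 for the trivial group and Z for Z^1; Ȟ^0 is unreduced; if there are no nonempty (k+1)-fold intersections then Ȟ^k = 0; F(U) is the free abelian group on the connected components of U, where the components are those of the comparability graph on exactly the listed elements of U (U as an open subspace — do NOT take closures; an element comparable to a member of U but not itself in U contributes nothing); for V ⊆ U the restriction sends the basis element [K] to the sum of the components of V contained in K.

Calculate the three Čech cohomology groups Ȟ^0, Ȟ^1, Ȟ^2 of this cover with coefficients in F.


Ȟ^0(U;F) ≅ Z^4, Ȟ^1(U;F) ≅ 0 and Ȟ^2(U;F) ≅ 0

nonempty overlaps:
  A12={r,t} A13={q,s,t} A14={q,r} A23={p,t} A24={p,r} A34={p,q}
  A123={t} A124={r} A134={q} A234={p}
components per intersection:
  A1: {q,s} {r} {t}
  A2: {p} {r} {t}
  A3: {p} {q,s} {t}
  A4: {p} {q} {r}
  A12: {r} {t}
  A13: {q,s} {t}
  A14: {q} {r}
  A23: {p} {t}
  A24: {p} {r}
  A34: {p} {q}
  A123: {t}
  A124: {r}
  A134: {q}
  A234: {p}
C dims 12,12,4; δ0: rk 8, SNF 1^8; δ1: rk 4, SNF 1^4
degree 0: 12−8−0 = 4 → Ȟ^0 ≅ Z^4
degree 1: 12−4−8 = 0 → Ȟ^1 ≅ 0
degree 2: 4−0−4 = 0 → Ȟ^2 ≅ 0


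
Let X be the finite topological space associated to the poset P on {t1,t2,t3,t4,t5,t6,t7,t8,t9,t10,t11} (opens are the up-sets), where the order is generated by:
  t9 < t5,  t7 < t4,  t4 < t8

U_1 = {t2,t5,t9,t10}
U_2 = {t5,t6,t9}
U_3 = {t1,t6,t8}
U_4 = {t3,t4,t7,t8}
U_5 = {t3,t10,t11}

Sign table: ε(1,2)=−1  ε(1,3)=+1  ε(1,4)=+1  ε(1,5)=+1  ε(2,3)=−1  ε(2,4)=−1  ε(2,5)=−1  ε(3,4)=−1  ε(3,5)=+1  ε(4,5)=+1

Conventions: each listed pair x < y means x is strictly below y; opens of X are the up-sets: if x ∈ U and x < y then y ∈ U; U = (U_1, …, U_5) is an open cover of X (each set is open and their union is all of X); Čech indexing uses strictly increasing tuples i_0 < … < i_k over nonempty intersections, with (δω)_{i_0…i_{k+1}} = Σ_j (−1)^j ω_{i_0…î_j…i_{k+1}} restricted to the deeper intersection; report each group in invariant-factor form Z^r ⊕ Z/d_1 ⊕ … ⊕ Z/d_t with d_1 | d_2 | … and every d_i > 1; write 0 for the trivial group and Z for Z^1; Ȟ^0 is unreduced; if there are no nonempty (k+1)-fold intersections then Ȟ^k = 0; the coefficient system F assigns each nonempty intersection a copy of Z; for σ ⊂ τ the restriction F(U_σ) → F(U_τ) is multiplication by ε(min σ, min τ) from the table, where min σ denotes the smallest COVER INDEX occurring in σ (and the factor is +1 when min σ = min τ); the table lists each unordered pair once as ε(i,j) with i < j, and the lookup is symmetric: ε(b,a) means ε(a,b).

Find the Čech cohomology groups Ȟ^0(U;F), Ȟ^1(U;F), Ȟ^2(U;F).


nerve of the cover:
  U12={t5,t9} U15={t10} U23={t6} U34={t8} U45={t3}
C dims 5,5; δ0: rk 5, SNF 1^4·2
Ȟ^0 = (5 − 5) − 0 = 0, so Ȟ^0 ≅ 0
Ȟ^1 = (5 − 0) − 5 = 0 plus torsion [2], so Ȟ^1 ≅ Z/2
Ȟ^2 = (0 − 0) − 0 = 0, so Ȟ^2 ≅ 0

Ȟ^0 = 0,  Ȟ^1 = Z/2,  Ȟ^2 = 0


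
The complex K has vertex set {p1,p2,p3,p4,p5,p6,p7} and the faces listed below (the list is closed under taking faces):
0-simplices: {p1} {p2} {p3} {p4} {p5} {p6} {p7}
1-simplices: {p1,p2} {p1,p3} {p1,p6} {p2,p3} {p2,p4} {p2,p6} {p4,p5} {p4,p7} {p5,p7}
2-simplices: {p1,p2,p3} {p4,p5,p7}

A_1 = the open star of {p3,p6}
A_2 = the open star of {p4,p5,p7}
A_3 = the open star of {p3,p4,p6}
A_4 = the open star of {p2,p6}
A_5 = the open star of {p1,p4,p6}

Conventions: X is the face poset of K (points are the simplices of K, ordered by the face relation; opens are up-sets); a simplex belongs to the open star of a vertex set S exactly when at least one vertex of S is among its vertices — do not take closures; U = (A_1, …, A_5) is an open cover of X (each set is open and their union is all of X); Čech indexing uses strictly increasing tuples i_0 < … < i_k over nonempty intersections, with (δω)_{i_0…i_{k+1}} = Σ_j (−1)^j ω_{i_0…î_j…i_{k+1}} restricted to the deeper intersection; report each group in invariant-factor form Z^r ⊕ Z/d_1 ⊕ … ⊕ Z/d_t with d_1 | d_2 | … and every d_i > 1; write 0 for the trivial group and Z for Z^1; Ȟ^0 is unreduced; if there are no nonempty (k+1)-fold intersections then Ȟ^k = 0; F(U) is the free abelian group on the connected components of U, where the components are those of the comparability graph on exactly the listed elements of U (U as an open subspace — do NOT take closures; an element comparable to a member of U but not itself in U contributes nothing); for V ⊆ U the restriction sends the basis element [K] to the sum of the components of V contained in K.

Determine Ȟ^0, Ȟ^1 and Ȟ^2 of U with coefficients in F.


Ȟ^0 ≅ Z, Ȟ^1 ≅ Z, Ȟ^2 ≅ 0

nonempty overlaps:
  A1={{p3},{p6},{p1,p3},{p1,p6},{p2,p3},{p2,p6},{p1,p2,p3}} A2={{p4},{p5},{p7},{p2,p4},{p4,p5},{p4,p7},{p5,p7},{p4,p5,p7}} A3={{p3},{p4},{p6},{p1,p3},{p1,p6},{p2,p3},{p2,p4},{p2,p6},{p4,p5},{p4,p7},{p1,p2,p3},{p4,p5,p7}} A4={{p2},{p6},{p1,p2},{p1,p6},{p2,p3},{p2,p4},{p2,p6},{p1,p2,p3}} A5={{p1},{p4},{p6},{p1,p2},{p1,p3},{p1,p6},{p2,p4},{p2,p6},{p4,p5},{p4,p7},{p1,p2,p3},{p4,p5,p7}}
  A13={{p3},{p6},{p1,p3},{p1,p6},{p2,p3},{p2,p6},{p1,p2,p3}} A14={{p6},{p1,p6},{p2,p3},{p2,p6},{p1,p2,p3}} A15={{p6},{p1,p3},{p1,p6},{p2,p6},{p1,p2,p3}} A23={{p4},{p2,p4},{p4,p5},{p4,p7},{p4,p5,p7}} A24={{p2,p4}} A25={{p4},{p2,p4},{p4,p5},{p4,p7},{p4,p5,p7}} A34={{p6},{p1,p6},{p2,p3},{p2,p4},{p2,p6},{p1,p2,p3}} A35={{p4},{p6},{p1,p3},{p1,p6},{p2,p4},{p2,p6},{p4,p5},{p4,p7},{p1,p2,p3},{p4,p5,p7}} A45={{p6},{p1,p2},{p1,p6},{p2,p4},{p2,p6},{p1,p2,p3}}
  A134={{p6},{p1,p6},{p2,p3},{p2,p6},{p1,p2,p3}} A135={{p6},{p1,p3},{p1,p6},{p2,p6},{p1,p2,p3}} A145={{p6},{p1,p6},{p2,p6},{p1,p2,p3}} A234={{p2,p4}} A235={{p4},{p2,p4},{p4,p5},{p4,p7},{p4,p5,p7}} A245={{p2,p4}} A345={{p6},{p1,p6},{p2,p4},{p2,p6},{p1,p2,p3}}
  A1345={{p6},{p1,p6},{p2,p6},{p1,p2,p3}} A2345={{p2,p4}}
components per intersection:
  A1: {{p3},{p1,p3},{p2,p3},{p1,p2,p3}} {{p6},{p1,p6},{p2,p6}}
  A2: {{p4},{p5},{p7},{p2,p4},{p4,p5},{p4,p7},{p5,p7},{p4,p5,p7}}
  A3: {{p3},{p1,p3},{p2,p3},{p1,p2,p3}} {{p4},{p2,p4},{p4,p5},{p4,p7},{p4,p5,p7}} {{p6},{p1,p6},{p2,p6}}
  A4: {{p2},{p6},{p1,p2},{p1,p6},{p2,p3},{p2,p4},{p2,p6},{p1,p2,p3}}
  A5: {{p1},{p6},{p1,p2},{p1,p3},{p1,p6},{p2,p6},{p1,p2,p3}} {{p4},{p2,p4},{p4,p5},{p4,p7},{p4,p5,p7}}
  A13: {{p3},{p1,p3},{p2,p3},{p1,p2,p3}} {{p6},{p1,p6},{p2,p6}}
  A14: {{p6},{p1,p6},{p2,p6}} {{p2,p3},{p1,p2,p3}}
  A15: {{p6},{p1,p6},{p2,p6}} {{p1,p3},{p1,p2,p3}}
  A23: {{p4},{p2,p4},{p4,p5},{p4,p7},{p4,p5,p7}}
  A24: {{p2,p4}}
  A25: {{p4},{p2,p4},{p4,p5},{p4,p7},{p4,p5,p7}}
  A34: {{p6},{p1,p6},{p2,p6}} {{p2,p3},{p1,p2,p3}} {{p2,p4}}
  A35: {{p4},{p2,p4},{p4,p5},{p4,p7},{p4,p5,p7}} {{p6},{p1,p6},{p2,p6}} {{p1,p3},{p1,p2,p3}}
  A45: {{p6},{p1,p6},{p2,p6}} {{p1,p2},{p1,p2,p3}} {{p2,p4}}
  A134: {{p6},{p1,p6},{p2,p6}} {{p2,p3},{p1,p2,p3}}
  A135: {{p6},{p1,p6},{p2,p6}} {{p1,p3},{p1,p2,p3}}
  A145: {{p6},{p1,p6},{p2,p6}} {{p1,p2,p3}}
  A234: {{p2,p4}}
  A235: {{p4},{p2,p4},{p4,p5},{p4,p7},{p4,p5,p7}}
  A245: {{p2,p4}}
  A345: {{p6},{p1,p6},{p2,p6}} {{p2,p4}} {{p1,p2,p3}}
  A1345: {{p6},{p1,p6},{p2,p6}} {{p1,p2,p3}}
  A2345: {{p2,p4}}
C dims 9,18,12,3; δ0: rk 8, SNF 1^8; δ1: rk 9, SNF 1^9; δ2: rk 3, SNF 1^3
degree 0: 9−8−0 = 1 → Ȟ^0 ≅ Z
degree 1: 18−9−8 = 1 → Ȟ^1 ≅ Z
degree 2: 12−3−9 = 0 → Ȟ^2 ≅ 0


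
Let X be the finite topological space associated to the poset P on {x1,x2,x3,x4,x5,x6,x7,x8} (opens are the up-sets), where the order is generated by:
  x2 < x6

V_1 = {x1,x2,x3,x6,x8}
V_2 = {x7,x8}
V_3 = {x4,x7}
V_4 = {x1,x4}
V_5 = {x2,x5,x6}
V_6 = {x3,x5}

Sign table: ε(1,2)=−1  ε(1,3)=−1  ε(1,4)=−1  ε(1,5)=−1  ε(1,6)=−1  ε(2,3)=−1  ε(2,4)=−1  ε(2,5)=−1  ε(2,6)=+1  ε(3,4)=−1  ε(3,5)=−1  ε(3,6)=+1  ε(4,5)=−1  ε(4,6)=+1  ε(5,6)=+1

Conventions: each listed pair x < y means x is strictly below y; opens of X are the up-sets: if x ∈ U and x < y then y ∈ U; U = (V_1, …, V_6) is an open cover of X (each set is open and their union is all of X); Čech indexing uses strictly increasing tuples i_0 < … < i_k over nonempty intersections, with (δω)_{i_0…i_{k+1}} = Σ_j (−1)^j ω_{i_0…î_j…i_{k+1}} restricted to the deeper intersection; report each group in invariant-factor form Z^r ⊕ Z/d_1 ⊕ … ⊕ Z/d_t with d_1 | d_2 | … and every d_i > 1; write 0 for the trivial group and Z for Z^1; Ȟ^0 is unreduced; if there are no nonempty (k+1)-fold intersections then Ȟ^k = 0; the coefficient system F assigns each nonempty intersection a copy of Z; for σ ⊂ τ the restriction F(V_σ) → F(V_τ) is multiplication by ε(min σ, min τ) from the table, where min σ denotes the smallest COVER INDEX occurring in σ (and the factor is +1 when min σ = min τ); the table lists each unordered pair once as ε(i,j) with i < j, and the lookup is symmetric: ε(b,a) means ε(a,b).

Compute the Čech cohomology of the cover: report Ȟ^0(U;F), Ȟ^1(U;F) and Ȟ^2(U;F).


Ȟ^0 ≅ Z, Ȟ^1 ≅ Z^2 and Ȟ^2 ≅ 0

nerve simplices:
  V12={x8} V14={x1} V15={x2,x6} V16={x3} V23={x7} V34={x4} V56={x5}
C dims 6,7; δ0: rk 5, SNF 1^5
degree 0: 6−5−0 = 1 → Ȟ^0 ≅ Z
degree 1: 7−0−5 = 2 → Ȟ^1 ≅ Z^2
degree 2: 0−0−0 = 0 → Ȟ^2 ≅ 0


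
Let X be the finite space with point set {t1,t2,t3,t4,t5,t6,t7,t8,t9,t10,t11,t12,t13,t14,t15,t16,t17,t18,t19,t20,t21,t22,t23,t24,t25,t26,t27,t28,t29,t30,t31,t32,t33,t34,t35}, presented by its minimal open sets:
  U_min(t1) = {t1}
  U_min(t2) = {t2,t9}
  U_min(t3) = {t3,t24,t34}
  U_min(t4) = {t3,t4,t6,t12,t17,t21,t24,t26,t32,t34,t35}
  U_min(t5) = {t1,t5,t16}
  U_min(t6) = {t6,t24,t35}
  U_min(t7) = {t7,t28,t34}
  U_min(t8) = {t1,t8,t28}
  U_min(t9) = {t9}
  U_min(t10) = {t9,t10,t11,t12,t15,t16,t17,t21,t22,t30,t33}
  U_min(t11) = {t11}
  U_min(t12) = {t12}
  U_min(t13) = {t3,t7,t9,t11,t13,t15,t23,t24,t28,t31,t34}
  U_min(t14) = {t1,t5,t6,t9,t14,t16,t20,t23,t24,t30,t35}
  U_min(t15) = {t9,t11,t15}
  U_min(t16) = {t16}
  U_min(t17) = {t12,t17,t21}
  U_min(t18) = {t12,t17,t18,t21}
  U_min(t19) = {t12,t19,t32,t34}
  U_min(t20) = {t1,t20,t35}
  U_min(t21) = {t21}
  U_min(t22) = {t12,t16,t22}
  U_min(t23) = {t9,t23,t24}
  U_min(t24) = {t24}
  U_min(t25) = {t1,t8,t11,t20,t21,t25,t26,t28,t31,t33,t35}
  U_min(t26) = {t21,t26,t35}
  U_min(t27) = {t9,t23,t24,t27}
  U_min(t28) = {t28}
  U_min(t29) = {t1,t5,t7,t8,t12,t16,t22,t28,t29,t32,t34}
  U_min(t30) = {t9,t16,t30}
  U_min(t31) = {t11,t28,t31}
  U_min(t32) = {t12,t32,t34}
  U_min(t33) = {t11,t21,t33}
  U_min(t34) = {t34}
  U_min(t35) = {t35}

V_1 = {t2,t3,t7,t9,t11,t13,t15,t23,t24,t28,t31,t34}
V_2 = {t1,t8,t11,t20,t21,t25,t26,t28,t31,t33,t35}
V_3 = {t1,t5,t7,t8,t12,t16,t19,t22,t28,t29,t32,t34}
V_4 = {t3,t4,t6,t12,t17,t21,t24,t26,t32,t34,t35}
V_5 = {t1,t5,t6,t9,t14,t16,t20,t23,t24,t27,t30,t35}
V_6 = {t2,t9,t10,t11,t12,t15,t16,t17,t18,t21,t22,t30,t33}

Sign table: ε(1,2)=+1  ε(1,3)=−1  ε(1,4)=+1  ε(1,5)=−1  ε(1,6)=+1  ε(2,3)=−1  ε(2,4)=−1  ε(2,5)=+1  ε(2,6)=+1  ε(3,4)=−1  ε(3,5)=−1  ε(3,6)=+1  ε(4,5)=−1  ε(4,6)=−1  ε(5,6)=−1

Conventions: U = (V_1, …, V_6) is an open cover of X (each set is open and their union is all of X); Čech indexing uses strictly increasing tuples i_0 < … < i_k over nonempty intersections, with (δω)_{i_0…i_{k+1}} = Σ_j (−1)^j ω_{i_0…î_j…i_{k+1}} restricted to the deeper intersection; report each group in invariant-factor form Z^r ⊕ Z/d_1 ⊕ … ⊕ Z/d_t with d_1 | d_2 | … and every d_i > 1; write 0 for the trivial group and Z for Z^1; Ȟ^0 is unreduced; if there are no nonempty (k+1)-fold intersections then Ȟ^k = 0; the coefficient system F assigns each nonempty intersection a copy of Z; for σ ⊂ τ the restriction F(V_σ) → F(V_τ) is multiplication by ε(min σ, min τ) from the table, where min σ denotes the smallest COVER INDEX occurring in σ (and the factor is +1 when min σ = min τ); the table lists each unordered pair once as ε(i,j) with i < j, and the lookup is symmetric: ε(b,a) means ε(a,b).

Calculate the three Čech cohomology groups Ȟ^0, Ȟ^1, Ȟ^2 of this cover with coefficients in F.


cover nerve:
  V12={t11,t28,t31} V13={t7,t28,t34} V14={t3,t24,t34} V15={t9,t23,t24} V16={t2,t9,t11,t15} V23={t1,t8,t28} V24={t21,t26,t35} V25={t1,t20,t35} V26={t11,t21,t33} V34={t12,t32,t34} V35={t1,t5,t16} V36={t12,t16,t22} V45={t6,t24,t35} V46={t12,t17,t21} V56={t9,t16,t30}
  V123={t28} V126={t11} V134={t34} V145={t24} V156={t9} V235={t1} V245={t35} V246={t21} V346={t12} V356={t16}
C dims 6,15,10; δ0: rk 6, SNF 1^5·2; δ1: rk 9, SNF 1^9
Ȟ^0: (6−6)−0=0 ⇒ 0
Ȟ^1: (15−9)−6=0 plus torsion [2] ⇒ Z/2
Ȟ^2: (10−0)−9=1 ⇒ Z

Ȟ^0(U;F) ≅ 0,  Ȟ^1(U;F) ≅ Z/2,  Ȟ^2(U;F) ≅ Z


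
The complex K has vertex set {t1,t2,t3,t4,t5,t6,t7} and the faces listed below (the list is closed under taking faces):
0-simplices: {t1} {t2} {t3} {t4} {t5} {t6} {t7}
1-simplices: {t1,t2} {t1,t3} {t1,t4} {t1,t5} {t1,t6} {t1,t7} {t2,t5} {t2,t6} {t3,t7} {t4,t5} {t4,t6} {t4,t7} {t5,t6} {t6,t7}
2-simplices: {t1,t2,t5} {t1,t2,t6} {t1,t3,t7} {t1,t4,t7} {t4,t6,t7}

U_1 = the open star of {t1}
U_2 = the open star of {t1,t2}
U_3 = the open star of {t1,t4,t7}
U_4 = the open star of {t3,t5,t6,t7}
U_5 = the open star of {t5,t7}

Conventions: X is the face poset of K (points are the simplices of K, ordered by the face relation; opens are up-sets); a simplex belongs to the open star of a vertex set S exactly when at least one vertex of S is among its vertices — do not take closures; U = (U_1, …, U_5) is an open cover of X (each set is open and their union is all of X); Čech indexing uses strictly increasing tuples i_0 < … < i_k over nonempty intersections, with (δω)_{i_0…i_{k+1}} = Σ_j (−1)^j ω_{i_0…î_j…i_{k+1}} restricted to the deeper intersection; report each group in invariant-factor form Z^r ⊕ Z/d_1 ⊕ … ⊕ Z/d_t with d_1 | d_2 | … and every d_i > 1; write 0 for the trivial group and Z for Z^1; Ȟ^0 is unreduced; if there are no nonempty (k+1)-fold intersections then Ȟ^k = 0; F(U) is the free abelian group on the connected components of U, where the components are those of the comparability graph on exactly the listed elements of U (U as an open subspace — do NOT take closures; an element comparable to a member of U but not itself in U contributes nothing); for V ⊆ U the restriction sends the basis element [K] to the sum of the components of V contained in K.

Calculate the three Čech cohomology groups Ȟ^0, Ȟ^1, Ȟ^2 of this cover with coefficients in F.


Ȟ^0 ≅ Z; Ȟ^1 ≅ Z^3; Ȟ^2 ≅ 0

nonempty intersections:
  U1={{t1},{t1,t2},{t1,t3},{t1,t4},{t1,t5},{t1,t6},{t1,t7},{t1,t2,t5},{t1,t2,t6},{t1,t3,t7},{t1,t4,t7}} U2={{t1},{t2},{t1,t2},{t1,t3},{t1,t4},{t1,t5},{t1,t6},{t1,t7},{t2,t5},{t2,t6},{t1,t2,t5},{t1,t2,t6},{t1,t3,t7},{t1,t4,t7}} U3={{t1},{t4},{t7},{t1,t2},{t1,t3},{t1,t4},{t1,t5},{t1,t6},{t1,t7},{t3,t7},{t4,t5},{t4,t6},{t4,t7},{t6,t7},{t1,t2,t5},{t1,t2,t6},{t1,t3,t7},{t1,t4,t7},{t4,t6,t7}} U4={{t3},{t5},{t6},{t7},{t1,t3},{t1,t5},{t1,t6},{t1,t7},{t2,t5},{t2,t6},{t3,t7},{t4,t5},{t4,t6},{t4,t7},{t5,t6},{t6,t7},{t1,t2,t5},{t1,t2,t6},{t1,t3,t7},{t1,t4,t7},{t4,t6,t7}} U5={{t5},{t7},{t1,t5},{t1,t7},{t2,t5},{t3,t7},{t4,t5},{t4,t7},{t5,t6},{t6,t7},{t1,t2,t5},{t1,t3,t7},{t1,t4,t7},{t4,t6,t7}}
  U12={{t1},{t1,t2},{t1,t3},{t1,t4},{t1,t5},{t1,t6},{t1,t7},{t1,t2,t5},{t1,t2,t6},{t1,t3,t7},{t1,t4,t7}} U13={{t1},{t1,t2},{t1,t3},{t1,t4},{t1,t5},{t1,t6},{t1,t7},{t1,t2,t5},{t1,t2,t6},{t1,t3,t7},{t1,t4,t7}} U14={{t1,t3},{t1,t5},{t1,t6},{t1,t7},{t1,t2,t5},{t1,t2,t6},{t1,t3,t7},{t1,t4,t7}} U15={{t1,t5},{t1,t7},{t1,t2,t5},{t1,t3,t7},{t1,t4,t7}} U23={{t1},{t1,t2},{t1,t3},{t1,t4},{t1,t5},{t1,t6},{t1,t7},{t1,t2,t5},{t1,t2,t6},{t1,t3,t7},{t1,t4,t7}} U24={{t1,t3},{t1,t5},{t1,t6},{t1,t7},{t2,t5},{t2,t6},{t1,t2,t5},{t1,t2,t6},{t1,t3,t7},{t1,t4,t7}} U25={{t1,t5},{t1,t7},{t2,t5},{t1,t2,t5},{t1,t3,t7},{t1,t4,t7}} U34={{t7},{t1,t3},{t1,t5},{t1,t6},{t1,t7},{t3,t7},{t4,t5},{t4,t6},{t4,t7},{t6,t7},{t1,t2,t5},{t1,t2,t6},{t1,t3,t7},{t1,t4,t7},{t4,t6,t7}} U35={{t7},{t1,t5},{t1,t7},{t3,t7},{t4,t5},{t4,t7},{t6,t7},{t1,t2,t5},{t1,t3,t7},{t1,t4,t7},{t4,t6,t7}} U45={{t5},{t7},{t1,t5},{t1,t7},{t2,t5},{t3,t7},{t4,t5},{t4,t7},{t5,t6},{t6,t7},{t1,t2,t5},{t1,t3,t7},{t1,t4,t7},{t4,t6,t7}}
  U123={{t1},{t1,t2},{t1,t3},{t1,t4},{t1,t5},{t1,t6},{t1,t7},{t1,t2,t5},{t1,t2,t6},{t1,t3,t7},{t1,t4,t7}} U124={{t1,t3},{t1,t5},{t1,t6},{t1,t7},{t1,t2,t5},{t1,t2,t6},{t1,t3,t7},{t1,t4,t7}} U125={{t1,t5},{t1,t7},{t1,t2,t5},{t1,t3,t7},{t1,t4,t7}} U134={{t1,t3},{t1,t5},{t1,t6},{t1,t7},{t1,t2,t5},{t1,t2,t6},{t1,t3,t7},{t1,t4,t7}} U135={{t1,t5},{t1,t7},{t1,t2,t5},{t1,t3,t7},{t1,t4,t7}} U145={{t1,t5},{t1,t7},{t1,t2,t5},{t1,t3,t7},{t1,t4,t7}} U234={{t1,t3},{t1,t5},{t1,t6},{t1,t7},{t1,t2,t5},{t1,t2,t6},{t1,t3,t7},{t1,t4,t7}} U235={{t1,t5},{t1,t7},{t1,t2,t5},{t1,t3,t7},{t1,t4,t7}} U245={{t1,t5},{t1,t7},{t2,t5},{t1,t2,t5},{t1,t3,t7},{t1,t4,t7}} U345={{t7},{t1,t5},{t1,t7},{t3,t7},{t4,t5},{t4,t7},{t6,t7},{t1,t2,t5},{t1,t3,t7},{t1,t4,t7},{t4,t6,t7}}
  U1234={{t1,t3},{t1,t5},{t1,t6},{t1,t7},{t1,t2,t5},{t1,t2,t6},{t1,t3,t7},{t1,t4,t7}} U1235={{t1,t5},{t1,t7},{t1,t2,t5},{t1,t3,t7},{t1,t4,t7}} U1245={{t1,t5},{t1,t7},{t1,t2,t5},{t1,t3,t7},{t1,t4,t7}} U1345={{t1,t5},{t1,t7},{t1,t2,t5},{t1,t3,t7},{t1,t4,t7}} U2345={{t1,t5},{t1,t7},{t1,t2,t5},{t1,t3,t7},{t1,t4,t7}}
  U12345={{t1,t5},{t1,t7},{t1,t2,t5},{t1,t3,t7},{t1,t4,t7}}
components per intersection:
  U1: {{t1},{t1,t2},{t1,t3},{t1,t4},{t1,t5},{t1,t6},{t1,t7},{t1,t2,t5},{t1,t2,t6},{t1,t3,t7},{t1,t4,t7}}
  U2: {{t1},{t2},{t1,t2},{t1,t3},{t1,t4},{t1,t5},{t1,t6},{t1,t7},{t2,t5},{t2,t6},{t1,t2,t5},{t1,t2,t6},{t1,t3,t7},{t1,t4,t7}}
  U3: {{t1},{t4},{t7},{t1,t2},{t1,t3},{t1,t4},{t1,t5},{t1,t6},{t1,t7},{t3,t7},{t4,t5},{t4,t6},{t4,t7},{t6,t7},{t1,t2,t5},{t1,t2,t6},{t1,t3,t7},{t1,t4,t7},{t4,t6,t7}}
  U4: {{t3},{t5},{t6},{t7},{t1,t3},{t1,t5},{t1,t6},{t1,t7},{t2,t5},{t2,t6},{t3,t7},{t4,t5},{t4,t6},{t4,t7},{t5,t6},{t6,t7},{t1,t2,t5},{t1,t2,t6},{t1,t3,t7},{t1,t4,t7},{t4,t6,t7}}
  U5: {{t5},{t1,t5},{t2,t5},{t4,t5},{t5,t6},{t1,t2,t5}} {{t7},{t1,t7},{t3,t7},{t4,t7},{t6,t7},{t1,t3,t7},{t1,t4,t7},{t4,t6,t7}}
  U12: {{t1},{t1,t2},{t1,t3},{t1,t4},{t1,t5},{t1,t6},{t1,t7},{t1,t2,t5},{t1,t2,t6},{t1,t3,t7},{t1,t4,t7}}
  U13: {{t1},{t1,t2},{t1,t3},{t1,t4},{t1,t5},{t1,t6},{t1,t7},{t1,t2,t5},{t1,t2,t6},{t1,t3,t7},{t1,t4,t7}}
  U14: {{t1,t3},{t1,t7},{t1,t3,t7},{t1,t4,t7}} {{t1,t5},{t1,t2,t5}} {{t1,t6},{t1,t2,t6}}
  U15: {{t1,t5},{t1,t2,t5}} {{t1,t7},{t1,t3,t7},{t1,t4,t7}}
  U23: {{t1},{t1,t2},{t1,t3},{t1,t4},{t1,t5},{t1,t6},{t1,t7},{t1,t2,t5},{t1,t2,t6},{t1,t3,t7},{t1,t4,t7}}
  U24: {{t1,t3},{t1,t7},{t1,t3,t7},{t1,t4,t7}} {{t1,t5},{t2,t5},{t1,t2,t5}} {{t1,t6},{t2,t6},{t1,t2,t6}}
  U25: {{t1,t5},{t2,t5},{t1,t2,t5}} {{t1,t7},{t1,t3,t7},{t1,t4,t7}}
  U34: {{t7},{t1,t3},{t1,t7},{t3,t7},{t4,t6},{t4,t7},{t6,t7},{t1,t3,t7},{t1,t4,t7},{t4,t6,t7}} {{t1,t5},{t1,t2,t5}} {{t1,t6},{t1,t2,t6}} {{t4,t5}}
  U35: {{t7},{t1,t7},{t3,t7},{t4,t7},{t6,t7},{t1,t3,t7},{t1,t4,t7},{t4,t6,t7}} {{t1,t5},{t1,t2,t5}} {{t4,t5}}
  U45: {{t5},{t1,t5},{t2,t5},{t4,t5},{t5,t6},{t1,t2,t5}} {{t7},{t1,t7},{t3,t7},{t4,t7},{t6,t7},{t1,t3,t7},{t1,t4,t7},{t4,t6,t7}}
  U123: {{t1},{t1,t2},{t1,t3},{t1,t4},{t1,t5},{t1,t6},{t1,t7},{t1,t2,t5},{t1,t2,t6},{t1,t3,t7},{t1,t4,t7}}
  U124: {{t1,t3},{t1,t7},{t1,t3,t7},{t1,t4,t7}} {{t1,t5},{t1,t2,t5}} {{t1,t6},{t1,t2,t6}}
  U125: {{t1,t5},{t1,t2,t5}} {{t1,t7},{t1,t3,t7},{t1,t4,t7}}
  U134: {{t1,t3},{t1,t7},{t1,t3,t7},{t1,t4,t7}} {{t1,t5},{t1,t2,t5}} {{t1,t6},{t1,t2,t6}}
  U135: {{t1,t5},{t1,t2,t5}} {{t1,t7},{t1,t3,t7},{t1,t4,t7}}
  U145: {{t1,t5},{t1,t2,t5}} {{t1,t7},{t1,t3,t7},{t1,t4,t7}}
  U234: {{t1,t3},{t1,t7},{t1,t3,t7},{t1,t4,t7}} {{t1,t5},{t1,t2,t5}} {{t1,t6},{t1,t2,t6}}
  U235: {{t1,t5},{t1,t2,t5}} {{t1,t7},{t1,t3,t7},{t1,t4,t7}}
  U245: {{t1,t5},{t2,t5},{t1,t2,t5}} {{t1,t7},{t1,t3,t7},{t1,t4,t7}}
  U345: {{t7},{t1,t7},{t3,t7},{t4,t7},{t6,t7},{t1,t3,t7},{t1,t4,t7},{t4,t6,t7}} {{t1,t5},{t1,t2,t5}} {{t4,t5}}
  U1234: {{t1,t3},{t1,t7},{t1,t3,t7},{t1,t4,t7}} {{t1,t5},{t1,t2,t5}} {{t1,t6},{t1,t2,t6}}
  U1235: {{t1,t5},{t1,t2,t5}} {{t1,t7},{t1,t3,t7},{t1,t4,t7}}
  U1245: {{t1,t5},{t1,t2,t5}} {{t1,t7},{t1,t3,t7},{t1,t4,t7}}
  U1345: {{t1,t5},{t1,t2,t5}} {{t1,t7},{t1,t3,t7},{t1,t4,t7}}
  U2345: {{t1,t5},{t1,t2,t5}} {{t1,t7},{t1,t3,t7},{t1,t4,t7}}
  U12345: {{t1,t5},{t1,t2,t5}} {{t1,t7},{t1,t3,t7},{t1,t4,t7}}
C dims 6,22,23,11; δ0: rk 5, SNF 1^5; δ1: rk 14, SNF 1^14; δ2: rk 9, SNF 1^9
Ȟ^0: (6−5)−0=1 ⇒ Z
Ȟ^1: (22−14)−5=3 ⇒ Z^3
Ȟ^2: (23−9)−14=0 ⇒ 0


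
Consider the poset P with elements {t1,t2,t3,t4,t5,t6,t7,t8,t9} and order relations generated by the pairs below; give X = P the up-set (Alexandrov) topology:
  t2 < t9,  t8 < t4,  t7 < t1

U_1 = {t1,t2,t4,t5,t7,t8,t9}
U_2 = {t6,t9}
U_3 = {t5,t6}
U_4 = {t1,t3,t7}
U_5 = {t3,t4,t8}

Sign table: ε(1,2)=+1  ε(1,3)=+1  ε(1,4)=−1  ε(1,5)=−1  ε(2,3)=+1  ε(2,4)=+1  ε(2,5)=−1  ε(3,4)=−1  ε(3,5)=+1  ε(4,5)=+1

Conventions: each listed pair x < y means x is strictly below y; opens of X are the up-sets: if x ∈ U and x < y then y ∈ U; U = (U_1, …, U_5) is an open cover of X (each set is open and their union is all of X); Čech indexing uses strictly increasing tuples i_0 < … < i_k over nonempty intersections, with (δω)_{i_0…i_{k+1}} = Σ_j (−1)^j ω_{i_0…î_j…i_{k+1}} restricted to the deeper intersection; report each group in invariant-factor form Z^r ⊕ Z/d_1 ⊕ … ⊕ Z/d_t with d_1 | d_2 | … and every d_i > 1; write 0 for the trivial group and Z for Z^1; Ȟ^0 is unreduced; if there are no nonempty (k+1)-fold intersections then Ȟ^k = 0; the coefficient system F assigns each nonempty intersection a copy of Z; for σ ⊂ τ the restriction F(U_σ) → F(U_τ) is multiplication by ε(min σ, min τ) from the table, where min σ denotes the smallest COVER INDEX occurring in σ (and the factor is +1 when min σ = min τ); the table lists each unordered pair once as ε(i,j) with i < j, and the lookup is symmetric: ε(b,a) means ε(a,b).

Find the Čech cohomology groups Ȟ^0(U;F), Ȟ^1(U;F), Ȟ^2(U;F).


nonempty intersections:
  U12={t9} U13={t5} U14={t1,t7} U15={t4,t8} U23={t6} U45={t3}
C dims 5,6; δ0: rk 4, SNF 1^4
Ȟ^0: (5−4)−0=1 ⇒ Z
Ȟ^1: (6−0)−4=2 ⇒ Z^2
Ȟ^2: (0−0)−0=0 ⇒ 0

Ȟ^0 ≅ Z, Ȟ^1 ≅ Z^2 and Ȟ^2 ≅ 0


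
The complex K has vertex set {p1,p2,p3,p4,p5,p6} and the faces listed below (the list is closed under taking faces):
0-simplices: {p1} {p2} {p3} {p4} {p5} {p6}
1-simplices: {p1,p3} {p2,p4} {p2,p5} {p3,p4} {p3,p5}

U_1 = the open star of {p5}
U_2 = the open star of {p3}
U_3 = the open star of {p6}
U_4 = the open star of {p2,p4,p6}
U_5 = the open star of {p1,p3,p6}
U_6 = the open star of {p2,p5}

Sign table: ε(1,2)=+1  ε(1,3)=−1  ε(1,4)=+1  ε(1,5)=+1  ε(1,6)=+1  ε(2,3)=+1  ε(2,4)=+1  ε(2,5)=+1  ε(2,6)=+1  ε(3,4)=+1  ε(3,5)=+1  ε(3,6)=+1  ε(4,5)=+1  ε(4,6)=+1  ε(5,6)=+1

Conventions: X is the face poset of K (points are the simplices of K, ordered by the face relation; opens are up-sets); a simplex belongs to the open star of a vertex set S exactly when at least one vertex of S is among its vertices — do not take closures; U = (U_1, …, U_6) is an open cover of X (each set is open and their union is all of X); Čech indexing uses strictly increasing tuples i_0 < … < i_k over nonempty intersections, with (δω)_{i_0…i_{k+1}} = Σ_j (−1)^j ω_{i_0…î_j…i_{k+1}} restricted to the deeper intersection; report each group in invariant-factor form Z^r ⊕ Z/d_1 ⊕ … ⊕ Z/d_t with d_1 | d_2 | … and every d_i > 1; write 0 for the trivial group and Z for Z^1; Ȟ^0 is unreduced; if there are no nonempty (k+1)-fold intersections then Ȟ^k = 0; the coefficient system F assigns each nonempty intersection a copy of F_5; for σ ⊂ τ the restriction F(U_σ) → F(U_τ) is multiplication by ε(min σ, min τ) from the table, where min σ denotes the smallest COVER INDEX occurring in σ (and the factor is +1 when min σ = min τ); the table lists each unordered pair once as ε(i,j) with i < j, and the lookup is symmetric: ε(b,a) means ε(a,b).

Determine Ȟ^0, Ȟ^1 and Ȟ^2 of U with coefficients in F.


nonempty overlaps:
  U1={{p5},{p2,p5},{p3,p5}} U2={{p3},{p1,p3},{p3,p4},{p3,p5}} U3={{p6}} U4={{p2},{p4},{p6},{p2,p4},{p2,p5},{p3,p4}} U5={{p1},{p3},{p6},{p1,p3},{p3,p4},{p3,p5}} U6={{p2},{p5},{p2,p4},{p2,p5},{p3,p5}}
  U12={{p3,p5}} U14={{p2,p5}} U15={{p3,p5}} U16={{p5},{p2,p5},{p3,p5}} U24={{p3,p4}} U25={{p3},{p1,p3},{p3,p4},{p3,p5}} U26={{p3,p5}} U34={{p6}} U35={{p6}} U45={{p6},{p3,p4}} U46={{p2},{p2,p4},{p2,p5}} U56={{p3,p5}}
  U125={{p3,p5}} U126={{p3,p5}} U146={{p2,p5}} U156={{p3,p5}} U245={{p3,p4}} U256={{p3,p5}} U345={{p6}}
  U1256={{p3,p5}}
C dims 6,12,7,1; δ0: rk_F5 5; δ1: rk_F5 6; δ2: rk_F5 1
degree 0: 6−5−0 = 1 → Ȟ^0 ≅ Z/5
degree 1: 12−6−5 = 1 → Ȟ^1 ≅ Z/5
degree 2: 7−1−6 = 0 → Ȟ^2 ≅ 0

Ȟ^0(U;F) ≅ Z/5; Ȟ^1(U;F) ≅ Z/5; Ȟ^2(U;F) ≅ 0


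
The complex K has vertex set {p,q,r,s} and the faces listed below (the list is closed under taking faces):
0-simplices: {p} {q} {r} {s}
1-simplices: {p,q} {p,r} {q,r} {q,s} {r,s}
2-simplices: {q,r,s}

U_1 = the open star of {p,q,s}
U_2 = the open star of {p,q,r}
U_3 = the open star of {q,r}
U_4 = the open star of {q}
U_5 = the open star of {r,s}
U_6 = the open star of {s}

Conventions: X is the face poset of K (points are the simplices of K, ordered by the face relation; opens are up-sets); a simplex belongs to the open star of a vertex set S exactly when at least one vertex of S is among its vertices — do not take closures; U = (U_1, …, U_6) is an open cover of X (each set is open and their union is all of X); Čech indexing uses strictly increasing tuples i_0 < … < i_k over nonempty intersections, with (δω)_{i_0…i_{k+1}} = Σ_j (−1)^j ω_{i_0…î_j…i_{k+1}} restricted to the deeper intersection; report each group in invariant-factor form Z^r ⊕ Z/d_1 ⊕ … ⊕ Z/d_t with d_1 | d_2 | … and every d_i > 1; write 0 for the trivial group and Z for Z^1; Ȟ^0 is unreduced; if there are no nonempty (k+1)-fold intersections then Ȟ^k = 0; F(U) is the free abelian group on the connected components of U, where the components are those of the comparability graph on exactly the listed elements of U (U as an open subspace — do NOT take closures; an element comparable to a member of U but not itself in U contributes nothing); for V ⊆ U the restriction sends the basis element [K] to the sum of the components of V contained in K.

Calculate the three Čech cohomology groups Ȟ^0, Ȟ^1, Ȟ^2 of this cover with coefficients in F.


Ȟ^0 = Z; Ȟ^1 = 0; Ȟ^2 = 0

cover nerve:
  U1={{p},{q},{s},{p,q},{p,r},{q,r},{q,s},{r,s},{q,r,s}} U2={{p},{q},{r},{p,q},{p,r},{q,r},{q,s},{r,s},{q,r,s}} U3={{q},{r},{p,q},{p,r},{q,r},{q,s},{r,s},{q,r,s}} U4={{q},{p,q},{q,r},{q,s},{q,r,s}} U5={{r},{s},{p,r},{q,r},{q,s},{r,s},{q,r,s}} U6={{s},{q,s},{r,s},{q,r,s}}
  U12={{p},{q},{p,q},{p,r},{q,r},{q,s},{r,s},{q,r,s}} U13={{q},{p,q},{p,r},{q,r},{q,s},{r,s},{q,r,s}} U14={{q},{p,q},{q,r},{q,s},{q,r,s}} U15={{s},{p,r},{q,r},{q,s},{r,s},{q,r,s}} U16={{s},{q,s},{r,s},{q,r,s}} U23={{q},{r},{p,q},{p,r},{q,r},{q,s},{r,s},{q,r,s}} U24={{q},{p,q},{q,r},{q,s},{q,r,s}} U25={{r},{p,r},{q,r},{q,s},{r,s},{q,r,s}} U26={{q,s},{r,s},{q,r,s}} U34={{q},{p,q},{q,r},{q,s},{q,r,s}} U35={{r},{p,r},{q,r},{q,s},{r,s},{q,r,s}} U36={{q,s},{r,s},{q,r,s}} U45={{q,r},{q,s},{q,r,s}} U46={{q,s},{q,r,s}} U56={{s},{q,s},{r,s},{q,r,s}}
  U123={{q},{p,q},{p,r},{q,r},{q,s},{r,s},{q,r,s}} U124={{q},{p,q},{q,r},{q,s},{q,r,s}} U125={{p,r},{q,r},{q,s},{r,s},{q,r,s}} U126={{q,s},{r,s},{q,r,s}} U134={{q},{p,q},{q,r},{q,s},{q,r,s}} U135={{p,r},{q,r},{q,s},{r,s},{q,r,s}} U136={{q,s},{r,s},{q,r,s}} U145={{q,r},{q,s},{q,r,s}} U146={{q,s},{q,r,s}} U156={{s},{q,s},{r,s},{q,r,s}} U234={{q},{p,q},{q,r},{q,s},{q,r,s}} U235={{r},{p,r},{q,r},{q,s},{r,s},{q,r,s}} U236={{q,s},{r,s},{q,r,s}} U245={{q,r},{q,s},{q,r,s}} U246={{q,s},{q,r,s}} U256={{q,s},{r,s},{q,r,s}} U345={{q,r},{q,s},{q,r,s}} U346={{q,s},{q,r,s}} U356={{q,s},{r,s},{q,r,s}} U456={{q,s},{q,r,s}}
  U1234={{q},{p,q},{q,r},{q,s},{q,r,s}} U1235={{p,r},{q,r},{q,s},{r,s},{q,r,s}} U1236={{q,s},{r,s},{q,r,s}} U1245={{q,r},{q,s},{q,r,s}} U1246={{q,s},{q,r,s}} U1256={{q,s},{r,s},{q,r,s}} U1345={{q,r},{q,s},{q,r,s}} U1346={{q,s},{q,r,s}} U1356={{q,s},{r,s},{q,r,s}} U1456={{q,s},{q,r,s}} U2345={{q,r},{q,s},{q,r,s}} U2346={{q,s},{q,r,s}} U2356={{q,s},{r,s},{q,r,s}} U2456={{q,s},{q,r,s}} U3456={{q,s},{q,r,s}}
  U12345={{q,r},{q,s},{q,r,s}} U12346={{q,s},{q,r,s}} U12356={{q,s},{r,s},{q,r,s}} U12456={{q,s},{q,r,s}} U13456={{q,s},{q,r,s}} U23456={{q,s},{q,r,s}}
  U123456={{q,s},{q,r,s}}
components per intersection:
  U1: {{p},{q},{s},{p,q},{p,r},{q,r},{q,s},{r,s},{q,r,s}}
  U2: {{p},{q},{r},{p,q},{p,r},{q,r},{q,s},{r,s},{q,r,s}}
  U3: {{q},{r},{p,q},{p,r},{q,r},{q,s},{r,s},{q,r,s}}
  U4: {{q},{p,q},{q,r},{q,s},{q,r,s}}
  U5: {{r},{s},{p,r},{q,r},{q,s},{r,s},{q,r,s}}
  U6: {{s},{q,s},{r,s},{q,r,s}}
  U12: {{p},{q},{p,q},{p,r},{q,r},{q,s},{r,s},{q,r,s}}
  U13: {{q},{p,q},{q,r},{q,s},{r,s},{q,r,s}} {{p,r}}
  U14: {{q},{p,q},{q,r},{q,s},{q,r,s}}
  U15: {{s},{q,r},{q,s},{r,s},{q,r,s}} {{p,r}}
  U16: {{s},{q,s},{r,s},{q,r,s}}
  U23: {{q},{r},{p,q},{p,r},{q,r},{q,s},{r,s},{q,r,s}}
  U24: {{q},{p,q},{q,r},{q,s},{q,r,s}}
  U25: {{r},{p,r},{q,r},{q,s},{r,s},{q,r,s}}
  U26: {{q,s},{r,s},{q,r,s}}
  U34: {{q},{p,q},{q,r},{q,s},{q,r,s}}
  U35: {{r},{p,r},{q,r},{q,s},{r,s},{q,r,s}}
  U36: {{q,s},{r,s},{q,r,s}}
  U45: {{q,r},{q,s},{q,r,s}}
  U46: {{q,s},{q,r,s}}
  U56: {{s},{q,s},{r,s},{q,r,s}}
  U123: {{q},{p,q},{q,r},{q,s},{r,s},{q,r,s}} {{p,r}}
  U124: {{q},{p,q},{q,r},{q,s},{q,r,s}}
  U125: {{p,r}} {{q,r},{q,s},{r,s},{q,r,s}}
  U126: {{q,s},{r,s},{q,r,s}}
  U134: {{q},{p,q},{q,r},{q,s},{q,r,s}}
  U135: {{p,r}} {{q,r},{q,s},{r,s},{q,r,s}}
  U136: {{q,s},{r,s},{q,r,s}}
  U145: {{q,r},{q,s},{q,r,s}}
  U146: {{q,s},{q,r,s}}
  U156: {{s},{q,s},{r,s},{q,r,s}}
  U234: {{q},{p,q},{q,r},{q,s},{q,r,s}}
  U235: {{r},{p,r},{q,r},{q,s},{r,s},{q,r,s}}
  U236: {{q,s},{r,s},{q,r,s}}
  U245: {{q,r},{q,s},{q,r,s}}
  U246: {{q,s},{q,r,s}}
  U256: {{q,s},{r,s},{q,r,s}}
  U345: {{q,r},{q,s},{q,r,s}}
  U346: {{q,s},{q,r,s}}
  U356: {{q,s},{r,s},{q,r,s}}
  U456: {{q,s},{q,r,s}}
  U1234: {{q},{p,q},{q,r},{q,s},{q,r,s}}
  U1235: {{p,r}} {{q,r},{q,s},{r,s},{q,r,s}}
  U1236: {{q,s},{r,s},{q,r,s}}
  U1245: {{q,r},{q,s},{q,r,s}}
  U1246: {{q,s},{q,r,s}}
  U1256: {{q,s},{r,s},{q,r,s}}
  U1345: {{q,r},{q,s},{q,r,s}}
  U1346: {{q,s},{q,r,s}}
  U1356: {{q,s},{r,s},{q,r,s}}
  U1456: {{q,s},{q,r,s}}
  U2345: {{q,r},{q,s},{q,r,s}}
  U2346: {{q,s},{q,r,s}}
  U2356: {{q,s},{r,s},{q,r,s}}
  U2456: {{q,s},{q,r,s}}
  U3456: {{q,s},{q,r,s}}
  U12345: {{q,r},{q,s},{q,r,s}}
  U12346: {{q,s},{q,r,s}}
  U12356: {{q,s},{r,s},{q,r,s}}
  U12456: {{q,s},{q,r,s}}
  U13456: {{q,s},{q,r,s}}
  U23456: {{q,s},{q,r,s}}
  U123456: {{q,s},{q,r,s}}
C dims 6,17,23,16; δ0: rk 5, SNF 1^5; δ1: rk 12, SNF 1^12; δ2: rk 11, SNF 1^11
Ȟ^0: (6−5)−0=1 ⇒ Z
Ȟ^1: (17−12)−5=0 ⇒ 0
Ȟ^2: (23−11)−12=0 ⇒ 0
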